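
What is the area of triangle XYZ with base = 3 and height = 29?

Area = (1/2) * base * height
Area = (1/2) * 3 * 29
Area = 87/2

87/2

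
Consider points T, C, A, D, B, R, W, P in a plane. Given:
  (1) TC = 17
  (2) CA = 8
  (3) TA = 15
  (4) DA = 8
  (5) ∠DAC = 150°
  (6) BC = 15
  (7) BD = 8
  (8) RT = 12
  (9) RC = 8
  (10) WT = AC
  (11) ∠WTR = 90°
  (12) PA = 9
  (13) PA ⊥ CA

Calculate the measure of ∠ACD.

Step 1: By the law of cosines on triangle CAD: CD² = 8² + 8² − 2·8·8·cos(150°) = 238.85, so CD ≈ 15.45.
Step 2: By the inverse law of cosines on triangle ACD: cos(∠ACD) = (8² + 15.45² − 8²) / (2·8·15.45) = 238.85/247.28 = 0.9659, so ∠ACD = 15°.

Therefore, the measure of angle ∠ACD = 15°.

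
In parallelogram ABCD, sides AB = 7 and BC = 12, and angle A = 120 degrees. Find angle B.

In a parallelogram, consecutive angles are supplementary (sum to 180°).
angle B = 180 - angle A
angle B = 180 - 120
angle B = 60 degrees

60 degrees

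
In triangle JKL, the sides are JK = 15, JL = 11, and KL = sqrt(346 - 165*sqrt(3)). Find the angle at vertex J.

cos(J) = (15² + 11² - (sqrt(346 - 165*sqrt(3)))²) / (2 × 15 × 11) = sqrt(3)/2, so J = arccos(sqrt(3)/2) = 30°.

30°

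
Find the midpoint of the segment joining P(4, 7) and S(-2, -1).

The midpoint is the point halfway along the segment.
Move half the horizontal distance: 4 + (-2 - 4)/2 = 4 + -6/2 = 1
Move half the vertical distance: 7 + (-1 - 7)/2 = 7 + -8/2 = 3
Midpoint = (1, 3)

(1, 3)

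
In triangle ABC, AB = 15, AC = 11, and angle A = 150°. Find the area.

Area = (1/2)(15)(11) sin(150°) = (1/2)(15)(11)(1/2) = 165/4

165/4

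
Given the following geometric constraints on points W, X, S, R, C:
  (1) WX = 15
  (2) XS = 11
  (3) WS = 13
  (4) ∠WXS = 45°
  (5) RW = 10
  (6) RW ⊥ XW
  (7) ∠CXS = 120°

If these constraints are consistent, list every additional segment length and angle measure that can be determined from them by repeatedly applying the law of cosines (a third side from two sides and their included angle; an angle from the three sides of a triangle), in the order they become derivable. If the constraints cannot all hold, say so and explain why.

These constraints are not satisfiable: (1), (2) and (4) already determine WS: by the law of cosines WS² = 15² + 11² − 2·15·11·cos(45°) = 112.65, so WS ≈ 10.61, which contradicts (3) WS = 13. No planar figure meets all of them, so nothing further can be derived.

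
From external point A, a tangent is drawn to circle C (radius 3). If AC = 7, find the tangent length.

The tangent, radius, and line from the external point to the center form a right triangle.
The right angle is where the tangent meets the radius.
By the Pythagorean theorem: tangent² + 3² = 7²
tangent² = 49 - 9 = 40
tangent = 2*sqrt(10)

2*sqrt(10)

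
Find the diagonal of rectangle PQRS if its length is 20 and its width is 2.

Using the Pythagorean theorem:
d² = 20² + 2² = 400 + 4 = 404
d = sqrt(404) = 2*sqrt(101)

2*sqrt(101)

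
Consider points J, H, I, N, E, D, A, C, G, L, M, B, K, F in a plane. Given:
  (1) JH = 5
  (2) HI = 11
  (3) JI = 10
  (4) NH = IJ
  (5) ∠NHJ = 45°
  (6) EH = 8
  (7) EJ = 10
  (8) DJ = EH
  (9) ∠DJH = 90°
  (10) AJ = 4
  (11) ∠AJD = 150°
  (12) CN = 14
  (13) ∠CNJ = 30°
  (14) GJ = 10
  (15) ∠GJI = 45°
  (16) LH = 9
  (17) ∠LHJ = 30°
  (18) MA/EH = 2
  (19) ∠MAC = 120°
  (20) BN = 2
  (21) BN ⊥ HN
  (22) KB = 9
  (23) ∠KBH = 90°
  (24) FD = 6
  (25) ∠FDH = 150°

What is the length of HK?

From the given relations: NH = IJ = 10.
Step 1: By the law of cosines on triangle BNH: BH² = 2² + 10² − 2·2·10·cos(90°) = 104, so BH = 2·√26.
Step 2: By the law of cosines on triangle HBK: HK² = (2·√26)² + 9² − 2·2·√26·9·cos(90°) = 185, so HK = √185.

Therefore, the length of HK = √185.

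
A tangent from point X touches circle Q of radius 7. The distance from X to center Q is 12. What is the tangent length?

tangent = √(d² - r²) = √(12² - 7²) = √(144 - 49) = √95 = sqrt(95)

sqrt(95)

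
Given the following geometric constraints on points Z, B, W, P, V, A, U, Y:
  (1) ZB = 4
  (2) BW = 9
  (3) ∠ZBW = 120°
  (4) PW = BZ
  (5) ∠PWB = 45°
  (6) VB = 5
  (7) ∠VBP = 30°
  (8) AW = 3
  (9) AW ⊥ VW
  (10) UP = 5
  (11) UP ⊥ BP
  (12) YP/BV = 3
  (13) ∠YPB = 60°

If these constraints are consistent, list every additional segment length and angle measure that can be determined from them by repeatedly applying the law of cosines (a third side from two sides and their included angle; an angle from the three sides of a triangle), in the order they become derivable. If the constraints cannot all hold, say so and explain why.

The constraints are consistent. Derivable facts, in order:
After 1 step:
- BP ≈ 6.79
- ZW = √133
After 2 steps:
- BU ≈ 8.43
- BY ≈ 13.01
- PV ≈ 3.51
- ∠BPW = 110.38°
- ∠BWZ = 17.48°
- ∠BZW = 42.52°
- ∠PBW = 24.62°
After 3 steps:
- ∠BPV = 45.48°
- ∠BUP = 53.63°
- ∠BVP = 104.52°
- ∠BYP = 26.87°
- ∠PBU = 36.37°
- ∠PBY = 93.13°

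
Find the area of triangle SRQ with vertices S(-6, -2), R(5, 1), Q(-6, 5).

The Shoelace formula computes the area from vertex coordinates by summing cross products.
For vertices (-6,-2), (5,1), (-6,5):
Signed sum = -6*1 - 5*-2 + 5*5 - -6*1 + -6*-2 - -6*5
= 4 + 31 + 42 = 77
Area = (1/2)|77| = 77/2.

77/2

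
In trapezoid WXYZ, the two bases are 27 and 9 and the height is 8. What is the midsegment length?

midsegment = (27 + 9) / 2 = 36 / 2 = 18

18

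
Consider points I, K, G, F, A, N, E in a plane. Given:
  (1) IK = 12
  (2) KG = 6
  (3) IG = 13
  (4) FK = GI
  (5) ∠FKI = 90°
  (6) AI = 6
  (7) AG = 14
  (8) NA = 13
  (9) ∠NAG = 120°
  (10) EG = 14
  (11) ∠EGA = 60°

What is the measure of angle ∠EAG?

Step 1: By the law of cosines on triangle AGE: AE² = 14² + 14² − 2·14·14·cos(60°) = 196, so AE = 14.
Step 2: By the inverse law of cosines on triangle EAG: cos(∠EAG) = (14² + 14² − 14²) / (2·14·14) = 196/392 = 0.5, so ∠EAG = 60°.

Therefore, the measure of angle ∠EAG = 60°.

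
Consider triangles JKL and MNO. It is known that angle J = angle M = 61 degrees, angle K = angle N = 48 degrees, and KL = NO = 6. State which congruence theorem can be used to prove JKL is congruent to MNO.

The given information matches AAS: Two pairs of corresponding angles and a non-included side are equal (Angle-Angle-Side).

AAS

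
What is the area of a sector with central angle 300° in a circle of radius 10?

The full circle has area πr² = π(10)² = 100*pi.
The sector covers 300° out of 360°, a fraction of 5/6.
Sector area = 100*pi × 5/6 = 250*pi/3.

250*pi/3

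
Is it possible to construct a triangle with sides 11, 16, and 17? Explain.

Sort the sides: 11, 16, 17.
It suffices to check that the sum of the two smallest exceeds the largest:
11 + 16 = 27 > 17. ✓
Yes, a valid triangle can be formed.

Yes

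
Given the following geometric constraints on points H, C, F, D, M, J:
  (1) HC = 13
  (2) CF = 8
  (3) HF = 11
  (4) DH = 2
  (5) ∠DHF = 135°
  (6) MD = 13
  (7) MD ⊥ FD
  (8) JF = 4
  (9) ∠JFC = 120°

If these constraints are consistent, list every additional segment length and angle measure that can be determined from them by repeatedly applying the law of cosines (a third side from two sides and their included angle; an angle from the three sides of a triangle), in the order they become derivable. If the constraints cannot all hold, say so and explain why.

The constraints are consistent. Derivable facts, in order:
After 1 step:
- CJ = 4·√7
- FD ≈ 12.49
- ∠CFH = 84.78°
- ∠CHF = 37.79°
- ∠FCH = 57.42°
After 2 steps:
- FM ≈ 18.03
- ∠CJF = 40.89°
- ∠DFH = 6.5°
- ∠FCJ = 19.11°
- ∠FDH = 38.5°
After 3 steps:
- ∠DFM = 46.14°
- ∠DMF = 43.86°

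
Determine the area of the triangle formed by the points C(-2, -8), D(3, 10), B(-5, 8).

Shoelace: Area = (1/2)|-2(10-8) + 3(8--8) + -5(-8-10)| = (1/2)(134) = 67

67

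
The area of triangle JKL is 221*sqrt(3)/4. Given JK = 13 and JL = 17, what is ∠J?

From the SAS area formula Area = (1/2)ab sin(C), rearranging gives sin(C) = 2*Area/(ab).
sin(C) = 2 * 221*sqrt(3)/4 / (221) = sqrt(3)/2.
Therefore C = arcsin(sqrt(3)/2) = 60°.
Since sin(180° - C) = sin(C), the obtuse angle 120° gives the same area, so C = 60° or C = 120°.

60° or 120°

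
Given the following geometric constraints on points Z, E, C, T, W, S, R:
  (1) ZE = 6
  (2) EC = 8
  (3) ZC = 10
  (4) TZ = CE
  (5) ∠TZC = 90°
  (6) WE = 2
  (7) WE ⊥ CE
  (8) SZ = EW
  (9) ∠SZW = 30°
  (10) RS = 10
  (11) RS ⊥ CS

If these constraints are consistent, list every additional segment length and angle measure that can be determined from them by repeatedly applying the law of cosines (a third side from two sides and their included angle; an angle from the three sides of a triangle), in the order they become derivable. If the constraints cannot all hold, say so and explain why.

The constraints are consistent. Derivable facts, in order:
After 1 step:
- CT = 2·√41
- CW = 2·√17
- ∠CEZ = 90°
- ∠CZE = 53.13°
- ∠ECZ = 36.87°
After 2 steps:
- ∠CTZ = 51.34°
- ∠CWE = 75.96°
- ∠ECW = 14.04°
- ∠TCZ = 38.66°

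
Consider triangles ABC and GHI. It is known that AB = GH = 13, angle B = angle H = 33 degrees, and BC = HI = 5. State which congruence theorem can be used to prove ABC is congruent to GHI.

The given information provides:
AB = GH = 13, angle B = angle H = 33 degrees, and BC = HI = 5
This matches the SAS congruence theorem.
Two pairs of corresponding sides and the included angle are equal (Side-Angle-Side).

SAS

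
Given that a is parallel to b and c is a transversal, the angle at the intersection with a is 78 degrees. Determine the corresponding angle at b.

Corresponding angles are equal: 78 degrees.

78 degrees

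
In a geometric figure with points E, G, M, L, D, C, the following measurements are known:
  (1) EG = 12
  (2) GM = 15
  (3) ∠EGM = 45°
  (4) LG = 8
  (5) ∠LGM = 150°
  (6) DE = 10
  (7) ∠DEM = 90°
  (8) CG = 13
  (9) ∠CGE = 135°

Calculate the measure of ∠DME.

Step 1: By the law of cosines on triangle EGM: EM² = 12² + 15² − 2·12·15·cos(45°) = 114.44, so EM ≈ 10.7.
Step 2: By the law of cosines on triangle MED: MD² = 10.7² + 10² − 2·10.7·10·cos(90°) = 214.44, so MD ≈ 14.64.
Step 3: By the inverse law of cosines on triangle DME: cos(∠DME) = (14.64² + 10.7² − 10²) / (2·14.64·10.7) = 228.88/313.31 = 0.7305, so ∠DME = 43.07°.

Therefore, the measure of angle ∠DME = 43.07°.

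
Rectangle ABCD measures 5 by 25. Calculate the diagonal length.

Using the Pythagorean theorem:
d² = 5² + 25² = 25 + 625 = 650
d = sqrt(650) = 5*sqrt(26)

5*sqrt(26)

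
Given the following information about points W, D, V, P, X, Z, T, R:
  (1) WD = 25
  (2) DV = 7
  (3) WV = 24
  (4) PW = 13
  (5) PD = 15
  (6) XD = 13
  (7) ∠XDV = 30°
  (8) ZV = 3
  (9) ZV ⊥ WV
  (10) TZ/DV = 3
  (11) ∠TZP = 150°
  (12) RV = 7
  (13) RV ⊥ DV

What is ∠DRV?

Step 1: By the law of cosines on triangle RVD: RD² = 7² + 7² − 2·7·7·cos(90°) = 98, so RD = 7·√2.
Step 2: By the inverse law of cosines on triangle DRV: cos(∠DRV) = ((7·√2)² + 7² − 7²) / (2·7·√2·7) = 98/138.59 = 0.7071, so ∠DRV = 45°.

Therefore, the measure of angle ∠DRV = 45°.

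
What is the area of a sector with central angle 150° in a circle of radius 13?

Sector area = πr² × θ/360
= π × 13² × 5/12
= π × 169 × 5/12
= 845*pi/12

845*pi/12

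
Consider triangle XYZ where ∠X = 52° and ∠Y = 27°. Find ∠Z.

The interior angles sum to 180°: angle Z = 180 - 52 - 27 = 101°.
The triangle is obtuse (angles 52°, 27°, 101°).

101 degrees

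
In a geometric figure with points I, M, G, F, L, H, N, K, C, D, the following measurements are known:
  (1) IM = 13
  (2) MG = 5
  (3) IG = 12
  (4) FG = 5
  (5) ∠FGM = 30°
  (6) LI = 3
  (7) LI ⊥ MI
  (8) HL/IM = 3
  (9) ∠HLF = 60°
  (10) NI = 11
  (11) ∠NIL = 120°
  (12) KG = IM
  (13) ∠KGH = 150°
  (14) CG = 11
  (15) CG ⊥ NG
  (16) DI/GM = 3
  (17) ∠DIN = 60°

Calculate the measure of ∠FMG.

Step 1: By the law of cosines on triangle MGF: MF² = 5² + 5² − 2·5·5·cos(30°) = 6.7, so MF ≈ 2.59.
Step 2: By the inverse law of cosines on triangle FMG: cos(∠FMG) = (2.59² + 5² − 5²) / (2·2.59·5) = 6.7/25.88 = 0.2588, so ∠FMG = 75°.

Therefore, the measure of angle ∠FMG = 75°.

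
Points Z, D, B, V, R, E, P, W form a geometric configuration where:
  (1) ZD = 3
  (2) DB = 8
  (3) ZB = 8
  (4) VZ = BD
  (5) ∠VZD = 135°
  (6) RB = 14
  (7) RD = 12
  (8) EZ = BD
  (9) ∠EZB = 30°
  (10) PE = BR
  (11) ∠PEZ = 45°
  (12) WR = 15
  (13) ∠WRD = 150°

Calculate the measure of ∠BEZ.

From the given relations: EZ = BD = 8.
Step 1: By the law of cosines on triangle EZB: EB² = 8² + 8² − 2·8·8·cos(30°) = 17.15, so EB ≈ 4.14.
Step 2: By the inverse law of cosines on triangle BEZ: cos(∠BEZ) = (4.14² + 8² − 8²) / (2·4.14·8) = 17.15/66.26 = 0.2588, so ∠BEZ = 75°.

Therefore, the measure of angle ∠BEZ = 75°.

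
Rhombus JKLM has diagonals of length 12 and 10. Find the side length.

Half-diagonals are 6 and 5. side = sqrt(6^2 + 5^2) = sqrt(61)

sqrt(61)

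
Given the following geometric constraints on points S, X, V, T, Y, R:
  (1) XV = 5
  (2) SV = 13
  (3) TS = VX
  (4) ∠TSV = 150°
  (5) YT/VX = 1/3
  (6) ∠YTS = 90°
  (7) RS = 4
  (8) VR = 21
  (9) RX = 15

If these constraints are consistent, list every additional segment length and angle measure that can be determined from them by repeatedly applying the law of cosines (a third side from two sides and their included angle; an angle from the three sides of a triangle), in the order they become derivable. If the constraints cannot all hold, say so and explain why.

These constraints are not satisfiable: by the triangle inequality in triangle XVR, (1) XV = 5 and (9) RX = 15 force VR ≤ 5 + 15 = 20, but (8) says VR = 21. No planar figure meets all of them, so nothing further can be derived.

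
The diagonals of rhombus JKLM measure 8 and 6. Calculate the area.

Area of a rhombus = (d1 * d2) / 2
Area = (8 * 6) / 2
Area = 48 / 2
Area = 24

24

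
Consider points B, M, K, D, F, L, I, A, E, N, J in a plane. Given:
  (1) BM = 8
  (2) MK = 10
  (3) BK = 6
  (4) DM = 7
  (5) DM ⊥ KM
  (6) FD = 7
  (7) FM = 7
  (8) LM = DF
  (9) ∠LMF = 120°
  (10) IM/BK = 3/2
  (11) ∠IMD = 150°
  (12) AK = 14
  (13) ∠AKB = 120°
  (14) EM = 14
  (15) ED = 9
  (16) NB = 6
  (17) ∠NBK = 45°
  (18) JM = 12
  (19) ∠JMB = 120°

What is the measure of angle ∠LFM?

From the given relations: LM = DF = 7.
Step 1: By the law of cosines on triangle FML: FL² = 7² + 7² − 2·7·7·cos(120°) = 147, so FL = 7·√3.
Step 2: By the inverse law of cosines on triangle LFM: cos(∠LFM) = ((7·√3)² + 7² − 7²) / (2·7·√3·7) = 147/169.74 = 0.866, so ∠LFM = 30°.

Therefore, the measure of angle ∠LFM = 30°.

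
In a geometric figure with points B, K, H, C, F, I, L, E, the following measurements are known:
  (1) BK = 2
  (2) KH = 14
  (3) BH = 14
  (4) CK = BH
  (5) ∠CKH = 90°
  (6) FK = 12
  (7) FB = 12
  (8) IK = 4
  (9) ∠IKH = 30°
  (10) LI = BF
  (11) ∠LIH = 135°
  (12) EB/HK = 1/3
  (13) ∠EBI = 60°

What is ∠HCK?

From the given relations: CK = BH = 14.
Step 1: By the law of cosines on triangle CKH: CH² = 14² + 14² − 2·14·14·cos(90°) = 392, so CH = 14·√2.
Step 2: By the inverse law of cosines on triangle HCK: cos(∠HCK) = ((14·√2)² + 14² − 14²) / (2·14·√2·14) = 392/554.37 = 0.7071, so ∠HCK = 45°.

Therefore, the measure of angle ∠HCK = 45°.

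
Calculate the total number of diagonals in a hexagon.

Total line segments between 6 vertices = C(6,2) = 15.
Subtract the 6 sides: 15 - 6 = 9 diagonals.

9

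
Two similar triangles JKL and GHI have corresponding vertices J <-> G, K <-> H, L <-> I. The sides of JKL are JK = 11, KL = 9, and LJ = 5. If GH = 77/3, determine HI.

Similar triangles have proportional sides. Setting up the proportion:
GH / JK = HI / KL
77/3 / 11 = HI / 9
HI = 9 * 77/3 / 11 = 21.

21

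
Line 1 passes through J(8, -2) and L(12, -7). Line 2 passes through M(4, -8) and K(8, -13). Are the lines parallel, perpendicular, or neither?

Slope of line 1: m1 = (-7 - -2)/(12 - 8) = -5/4 = -5/4
Slope of line 2: m2 = (-13 - -8)/(8 - 4) = -5/4 = -5/4
Since m1 = m2 = -5/4, the lines are parallel.

Parallel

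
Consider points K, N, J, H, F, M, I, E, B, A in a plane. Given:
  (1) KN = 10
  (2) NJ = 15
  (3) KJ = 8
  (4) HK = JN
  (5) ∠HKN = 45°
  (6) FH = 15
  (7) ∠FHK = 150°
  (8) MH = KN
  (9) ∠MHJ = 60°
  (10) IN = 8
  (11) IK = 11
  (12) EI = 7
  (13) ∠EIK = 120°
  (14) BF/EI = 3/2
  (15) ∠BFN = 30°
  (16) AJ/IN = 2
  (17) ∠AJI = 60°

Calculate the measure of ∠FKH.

From the given relations: HK = JN = 15.
Step 1: By the law of cosines on triangle KHF: KF² = 15² + 15² − 2·15·15·cos(150°) = 839.71, so KF ≈ 28.98.
Step 2: By the inverse law of cosines on triangle FKH: cos(∠FKH) = (28.98² + 15² − 15²) / (2·28.98·15) = 839.71/869.33 = 0.9659, so ∠FKH = 15°.

Therefore, the measure of angle ∠FKH = 15°.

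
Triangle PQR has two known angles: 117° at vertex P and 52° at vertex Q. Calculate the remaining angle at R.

The interior angles sum to 180°: angle R = 180 - 117 - 52 = 11°.
The triangle is obtuse (angles 117°, 52°, 11°).

11 degrees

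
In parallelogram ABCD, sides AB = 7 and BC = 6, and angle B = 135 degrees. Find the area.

The area of a parallelogram equals the product of two adjacent sides times the sine of the included angle.
This is because the height equals 6 * sin(135°) = 3*sqrt(2).
Area = 7 * 3*sqrt(2) = 21*sqrt(2)

21*sqrt(2)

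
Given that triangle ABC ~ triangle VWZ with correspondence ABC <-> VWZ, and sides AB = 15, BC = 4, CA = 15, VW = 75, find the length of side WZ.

k = 75/15 = 5. WZ = 5 * 4 = 20.

20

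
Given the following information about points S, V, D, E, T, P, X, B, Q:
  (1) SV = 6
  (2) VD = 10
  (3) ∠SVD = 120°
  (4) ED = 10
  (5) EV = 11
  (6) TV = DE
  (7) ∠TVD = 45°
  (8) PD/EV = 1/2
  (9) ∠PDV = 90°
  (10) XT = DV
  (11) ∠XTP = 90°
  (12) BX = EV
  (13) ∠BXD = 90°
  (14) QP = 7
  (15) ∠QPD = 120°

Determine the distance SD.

Step 1: By the law of cosines on triangle SVD: SD² = 6² + 10² − 2·6·10·cos(120°) = 196, so SD = 14.

Therefore, the length of SD = 14.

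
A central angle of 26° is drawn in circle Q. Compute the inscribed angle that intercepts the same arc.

An inscribed angle intercepts an arc from a point on the circle, while the central angle intercepts the same arc from the center.
The inscribed angle is always half the central angle: 26° / 2 = 13°.

13°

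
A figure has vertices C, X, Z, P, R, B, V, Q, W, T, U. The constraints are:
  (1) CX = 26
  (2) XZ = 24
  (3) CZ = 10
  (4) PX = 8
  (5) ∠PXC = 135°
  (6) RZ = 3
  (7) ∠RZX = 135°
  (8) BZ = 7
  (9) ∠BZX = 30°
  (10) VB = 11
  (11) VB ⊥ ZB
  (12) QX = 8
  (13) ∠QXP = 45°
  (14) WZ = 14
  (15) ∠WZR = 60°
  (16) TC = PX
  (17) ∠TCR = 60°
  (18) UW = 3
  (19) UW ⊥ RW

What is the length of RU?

Step 1: By the law of cosines on triangle RZW: RW² = 3² + 14² − 2·3·14·cos(60°) = 163, so RW = √163.
Step 2: By the law of cosines on triangle RWU: RU² = √163² + 3² − 2·√163·3·cos(90°) = 172, so RU = 2·√43.

Therefore, the length of RU = 2·√43.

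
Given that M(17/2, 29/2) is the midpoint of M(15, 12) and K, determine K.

Using the midpoint formula: M = ((x1 + x2)/2, (y1 + y2)/2)
We know M = (17/2, 29/2) and M = (15, 12)
For x: 17/2 = (15 + x2)/2, so x2 = 2*17/2 - 15 = 2
For y: 29/2 = (12 + y2)/2, so y2 = 2*29/2 - 12 = 17
K = (2, 17)

(2, 17)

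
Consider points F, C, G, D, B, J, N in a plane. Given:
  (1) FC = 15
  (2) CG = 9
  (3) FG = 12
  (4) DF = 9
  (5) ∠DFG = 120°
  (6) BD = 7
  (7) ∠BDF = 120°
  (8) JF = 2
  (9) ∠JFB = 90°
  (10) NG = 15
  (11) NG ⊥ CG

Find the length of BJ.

Step 1: By the law of cosines on triangle BDF: BF² = 7² + 9² − 2·7·9·cos(120°) = 193, so BF = √193.
Step 2: By the law of cosines on triangle BFJ: BJ² = √193² + 2² − 2·√193·2·cos(90°) = 197, so BJ = √197.

Therefore, the length of BJ = √197.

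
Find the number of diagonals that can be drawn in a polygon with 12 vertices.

The number of diagonals in an n-gon is n(n - 3)/2.
For n = 12: 12(12 - 3)/2 = 12 × 9 / 2 = 54.

54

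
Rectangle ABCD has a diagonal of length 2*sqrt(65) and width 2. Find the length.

The diagonal of a rectangle forms a right triangle with the two sides.
Rearranging the Pythagorean theorem: missing side = sqrt(d^2 - known^2).
= sqrt(260 - 4) = sqrt(256) = 16.

16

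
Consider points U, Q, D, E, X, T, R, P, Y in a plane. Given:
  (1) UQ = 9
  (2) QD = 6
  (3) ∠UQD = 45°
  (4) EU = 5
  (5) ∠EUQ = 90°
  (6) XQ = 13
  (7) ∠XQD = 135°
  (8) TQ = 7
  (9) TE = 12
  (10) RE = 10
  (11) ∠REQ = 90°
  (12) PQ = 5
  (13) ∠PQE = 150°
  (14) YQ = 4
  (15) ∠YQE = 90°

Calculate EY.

Step 1: By the law of cosines on triangle EUQ: EQ² = 5² + 9² − 2·5·9·cos(90°) = 106, so EQ = √106.
Step 2: By the law of cosines on triangle EQY: EY² = √106² + 4² − 2·√106·4·cos(90°) = 122, so EY = √122.

Therefore, the length of EY = √122.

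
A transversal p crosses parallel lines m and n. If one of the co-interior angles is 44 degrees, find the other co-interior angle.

Co-interior angles (same-side interior) formed by parallel lines and a transversal are supplementary (sum to 180 degrees).
The given angle is 44 degrees.
The co-interior angle = 180 - 44 = 136 degrees.

136 degrees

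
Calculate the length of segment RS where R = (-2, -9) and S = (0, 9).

d = sqrt((2)^2 + (18)^2) = sqrt(328) = 2*sqrt(82)

2*sqrt(82)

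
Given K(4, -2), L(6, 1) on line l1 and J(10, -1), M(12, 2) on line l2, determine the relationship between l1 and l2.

Slope of line 1: m1 = (1 - -2)/(6 - 4) = 3/2 = 3/2
Slope of line 2: m2 = (2 - -1)/(12 - 10) = 3/2 = 3/2
Two lines are parallel if and only if they have equal slopes (or both are vertical).
Here m1 = m2 = 3/2, confirming the lines are parallel.

Parallel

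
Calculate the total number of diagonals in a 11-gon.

Each of the 11 vertices connects to 8 non-adjacent vertices via diagonals.
Total connections = 11 × 8 = 88, but each diagonal is counted twice.
Number of diagonals = 88 / 2 = 44.

44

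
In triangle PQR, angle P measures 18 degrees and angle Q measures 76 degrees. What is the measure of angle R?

By the triangle angle sum property, the three interior angles of any triangle add up to 180°.
We know angle P = 18° and angle Q = 76°, so their sum is 94°.
Therefore angle R = 180° - 94° = 86°.

86 degrees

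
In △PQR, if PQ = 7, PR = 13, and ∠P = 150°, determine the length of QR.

When two sides and the included angle are known, the law of cosines gives the third side.
c^2 = a^2 + b^2 - 2ab cos(C) generalizes the Pythagorean theorem to non-right triangles.
Here: QR^2 = 49 + 169 - 182*(-sqrt(3)/2) = 91*sqrt(3) + 218
QR = sqrt(91*sqrt(3) + 218)

sqrt(91*sqrt(3) + 218)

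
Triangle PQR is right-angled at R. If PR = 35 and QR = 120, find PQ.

By the Pythagorean theorem: PQ^2 = PR^2 + QR^2
PQ^2 = 35^2 + 120^2 = 1225 + 14400 = 15625
PQ = sqrt(15625) = 125

125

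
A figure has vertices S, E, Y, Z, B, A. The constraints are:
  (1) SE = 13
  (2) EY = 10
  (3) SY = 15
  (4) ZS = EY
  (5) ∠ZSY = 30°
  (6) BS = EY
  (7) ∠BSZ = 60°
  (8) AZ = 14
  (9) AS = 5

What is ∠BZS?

From the given relations: ZS = EY = 10; BS = EY = 10.
Step 1: By the law of cosines on triangle ZSB: ZB² = 10² + 10² − 2·10·10·cos(60°) = 100, so ZB = 10.
Step 2: By the inverse law of cosines on triangle BZS: cos(∠BZS) = (10² + 10² − 10²) / (2·10·10) = 100/200 = 0.5, so ∠BZS = 60°.

Therefore, the measure of angle ∠BZS = 60°.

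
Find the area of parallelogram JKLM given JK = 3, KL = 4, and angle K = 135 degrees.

Area = a * b * sin(theta)
Area = 3 * 4 * sin(135 degrees)
Area = 12 * sqrt(2)/2
Area = 6*sqrt(2)

6*sqrt(2)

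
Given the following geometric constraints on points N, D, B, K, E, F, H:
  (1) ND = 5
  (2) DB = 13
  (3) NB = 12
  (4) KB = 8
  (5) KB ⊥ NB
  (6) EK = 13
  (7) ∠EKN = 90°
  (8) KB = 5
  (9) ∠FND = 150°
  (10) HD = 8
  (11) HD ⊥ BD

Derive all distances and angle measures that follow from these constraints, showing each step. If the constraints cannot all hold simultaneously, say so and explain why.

These constraints are not satisfiable: (4) KB = 8 and (8) KB = 5 assign two different lengths to the same segment. No planar figure meets all of them, so nothing further can be derived.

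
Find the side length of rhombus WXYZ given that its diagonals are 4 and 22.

The diagonals of a rhombus bisect each other at right angles.
Half-diagonals: 4/2 = 2 and 22/2 = 11
side = sqrt(2^2 + 11^2)
side = sqrt(4 + 121)
side = sqrt(125) = 5*sqrt(5)

5*sqrt(5)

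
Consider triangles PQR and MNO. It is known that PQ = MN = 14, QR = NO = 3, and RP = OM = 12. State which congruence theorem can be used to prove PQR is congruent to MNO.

The given information provides:
PQ = MN = 14, QR = NO = 3, and RP = OM = 12
This matches the SSS congruence theorem.
All three pairs of corresponding sides are equal (Side-Side-Side).

SSS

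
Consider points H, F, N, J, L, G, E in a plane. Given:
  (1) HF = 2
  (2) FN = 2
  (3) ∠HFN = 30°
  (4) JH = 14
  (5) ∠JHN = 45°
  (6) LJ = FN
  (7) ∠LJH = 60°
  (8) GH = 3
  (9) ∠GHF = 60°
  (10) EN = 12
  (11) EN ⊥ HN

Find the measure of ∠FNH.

Step 1: By the law of cosines on triangle NFH: NH² = 2² + 2² − 2·2·2·cos(30°) = 1.07, so NH ≈ 1.04.
Step 2: By the inverse law of cosines on triangle FNH: cos(∠FNH) = (2² + 1.04² − 2²) / (2·2·1.04) = 1.07/4.14 = 0.2588, so ∠FNH = 75°.

Therefore, the measure of angle ∠FNH = 75°.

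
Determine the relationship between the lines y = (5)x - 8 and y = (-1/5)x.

Slope of line 1: m1 = 5
Slope of line 2: m2 = -1/5
Two lines are perpendicular when the product of their slopes is -1 (negative reciprocals).
m1 * m2 = (5) * (-1/5) = -1, confirming perpendicularity.

Perpendicular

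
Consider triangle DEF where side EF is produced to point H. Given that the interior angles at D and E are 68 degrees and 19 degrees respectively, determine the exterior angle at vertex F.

By the exterior angle theorem, an exterior angle of a triangle equals the sum of the two remote interior angles.
Exterior angle = angle D + angle E
Exterior angle = 68 + 19 = 87 degrees

87 degrees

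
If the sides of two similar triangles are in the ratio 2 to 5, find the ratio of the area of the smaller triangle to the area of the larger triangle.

Area ratio = (side ratio)^2 = (2/5)^2 = 4:25.

4:25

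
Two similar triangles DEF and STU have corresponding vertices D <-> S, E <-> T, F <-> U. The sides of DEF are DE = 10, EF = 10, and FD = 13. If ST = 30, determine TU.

Similar triangles have proportional sides. Setting up the proportion:
ST / DE = TU / EF
30 / 10 = TU / 10
TU = 10 * 30 / 10 = 30.

30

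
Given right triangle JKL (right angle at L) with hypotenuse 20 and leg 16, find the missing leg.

KL = sqrt(20^2 - 16^2) = sqrt(144) = 12

12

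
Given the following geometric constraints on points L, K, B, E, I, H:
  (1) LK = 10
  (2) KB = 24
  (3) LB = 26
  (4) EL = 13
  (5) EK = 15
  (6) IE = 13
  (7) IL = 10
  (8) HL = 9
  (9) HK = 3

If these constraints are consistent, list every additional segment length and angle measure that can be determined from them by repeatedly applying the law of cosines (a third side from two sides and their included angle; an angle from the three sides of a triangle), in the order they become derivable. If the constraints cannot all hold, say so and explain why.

The constraints are consistent. Derivable facts, in order:
After 1 step:
- ∠BKL = 90°
- ∠BLK = 67.38°
- ∠EIL = 67.38°
- ∠EKL = 58.67°
- ∠ELI = 67.38°
- ∠ELK = 80.26°
- ∠HKL = 62.18°
- ∠HLK = 17.15°
- ∠IEL = 45.24°
- ∠KBL = 22.62°
- ∠KEL = 41.08°
- ∠KHL = 100.67°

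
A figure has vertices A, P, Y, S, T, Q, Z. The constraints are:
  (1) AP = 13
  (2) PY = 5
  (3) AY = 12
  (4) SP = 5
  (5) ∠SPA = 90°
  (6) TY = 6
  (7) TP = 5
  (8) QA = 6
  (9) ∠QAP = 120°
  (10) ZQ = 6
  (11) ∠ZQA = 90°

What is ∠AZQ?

Step 1: By the law of cosines on triangle ZQA: ZA² = 6² + 6² − 2·6·6·cos(90°) = 72, so ZA = 6·√2.
Step 2: By the inverse law of cosines on triangle AZQ: cos(∠AZQ) = ((6·√2)² + 6² − 6²) / (2·6·√2·6) = 72/101.82 = 0.7071, so ∠AZQ = 45°.

Therefore, the measure of angle ∠AZQ = 45°.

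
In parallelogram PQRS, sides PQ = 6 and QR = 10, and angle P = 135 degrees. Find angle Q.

In a parallelogram, consecutive angles are supplementary (sum to 180°).
angle Q = 180 - angle P
angle Q = 180 - 135
angle Q = 45 degrees

45 degrees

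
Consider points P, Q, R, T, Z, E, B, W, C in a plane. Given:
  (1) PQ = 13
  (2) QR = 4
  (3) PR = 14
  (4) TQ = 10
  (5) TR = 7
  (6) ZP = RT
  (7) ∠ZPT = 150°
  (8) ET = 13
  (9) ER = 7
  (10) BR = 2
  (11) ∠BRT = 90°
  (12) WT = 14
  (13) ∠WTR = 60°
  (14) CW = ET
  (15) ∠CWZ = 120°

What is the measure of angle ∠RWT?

Step 1: By the law of cosines on triangle WTR: WR² = 14² + 7² − 2·14·7·cos(60°) = 147, so WR = 7·√3.
Step 2: By the inverse law of cosines on triangle RWT: cos(∠RWT) = ((7·√3)² + 14² − 7²) / (2·7·√3·14) = 294/339.48 = 0.866, so ∠RWT = 30°.

Therefore, the measure of angle ∠RWT = 30°.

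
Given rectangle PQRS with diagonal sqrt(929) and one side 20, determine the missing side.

The diagonal of a rectangle forms a right triangle with the two sides.
Rearranging the Pythagorean theorem: missing side = sqrt(d^2 - known^2).
= sqrt(929 - 400) = sqrt(529) = 23.

23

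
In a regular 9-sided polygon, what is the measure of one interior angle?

Each interior angle of a regular n-gon is (n - 2) * 180 / n.
For n = 9: (9 - 2) * 180 / 9 = 1260/9 = 140 degrees.

140 degrees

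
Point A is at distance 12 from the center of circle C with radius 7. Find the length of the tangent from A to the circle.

tangent = √(d² - r²) = √(12² - 7²) = √(144 - 49) = √95 = sqrt(95)

sqrt(95)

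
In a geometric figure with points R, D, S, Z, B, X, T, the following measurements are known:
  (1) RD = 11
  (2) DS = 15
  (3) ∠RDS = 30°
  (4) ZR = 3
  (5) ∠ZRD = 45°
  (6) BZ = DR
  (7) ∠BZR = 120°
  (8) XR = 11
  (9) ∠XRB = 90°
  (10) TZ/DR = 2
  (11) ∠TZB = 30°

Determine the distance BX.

From the given relations: BZ = DR = 11.
Step 1: By the law of cosines on triangle BZR: BR² = 11² + 3² − 2·11·3·cos(120°) = 163, so BR = √163.
Step 2: By the law of cosines on triangle BRX: BX² = √163² + 11² − 2·√163·11·cos(90°) = 284, so BX = 2·√71.

Therefore, the length of BX = 2·√71.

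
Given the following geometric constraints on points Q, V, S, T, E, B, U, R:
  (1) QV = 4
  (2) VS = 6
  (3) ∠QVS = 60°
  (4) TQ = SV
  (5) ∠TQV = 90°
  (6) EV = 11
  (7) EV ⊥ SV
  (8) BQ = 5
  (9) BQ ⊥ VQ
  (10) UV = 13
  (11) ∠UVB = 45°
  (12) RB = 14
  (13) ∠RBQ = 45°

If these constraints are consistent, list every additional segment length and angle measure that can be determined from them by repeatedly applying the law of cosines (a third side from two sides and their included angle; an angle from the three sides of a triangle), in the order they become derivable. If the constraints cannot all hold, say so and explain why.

The constraints are consistent. Derivable facts, in order:
After 1 step:
- QR ≈ 11.05
- QS = 2·√7
- SE = √157
- VB = √41
- VT = 2·√13
After 2 steps:
- BU ≈ 9.61
- ∠BQR = 116.33°
- ∠BRQ = 18.67°
- ∠BVQ = 51.34°
- ∠ESV = 61.39°
- ∠QBV = 38.66°
- ∠QSV = 40.89°
- ∠QTV = 33.69°
- ∠QVT = 56.31°
- ∠SEV = 28.61°
- ∠SQV = 79.11°
After 3 steps:
- ∠BUV = 28.12°
- ∠UBV = 106.88°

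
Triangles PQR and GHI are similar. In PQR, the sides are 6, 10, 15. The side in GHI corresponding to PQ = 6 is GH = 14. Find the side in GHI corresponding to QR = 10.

Similar triangles have proportional sides. Setting up the proportion:
GH / PQ = HI / QR
14 / 6 = HI / 10
HI = 10 * 14 / 6 = 70/3.

70/3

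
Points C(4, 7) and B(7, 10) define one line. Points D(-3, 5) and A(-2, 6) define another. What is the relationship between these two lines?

Slope of line 1: m1 = (10 - 7)/(7 - 4) = 3/3 = 1
Slope of line 2: m2 = (6 - 5)/(-2 - -3) = 1/1 = 1
m1 = m2, so the lines are parallel.

Parallel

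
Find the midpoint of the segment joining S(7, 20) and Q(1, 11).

M = ((x₁ + x₂)/2, (y₁ + y₂)/2)
= ((7 + 1)/2, (20 + 11)/2)
= (8/2, 31/2) = (4, 31/2)

(4, 31/2)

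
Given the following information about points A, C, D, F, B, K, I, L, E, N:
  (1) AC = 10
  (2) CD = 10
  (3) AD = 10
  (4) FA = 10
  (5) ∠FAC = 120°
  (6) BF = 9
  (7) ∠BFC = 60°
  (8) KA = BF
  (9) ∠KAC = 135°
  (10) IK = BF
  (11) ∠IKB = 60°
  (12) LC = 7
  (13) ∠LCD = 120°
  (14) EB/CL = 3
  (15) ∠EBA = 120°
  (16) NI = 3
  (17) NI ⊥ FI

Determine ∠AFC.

Step 1: By the law of cosines on triangle FAC: FC² = 10² + 10² − 2·10·10·cos(120°) = 300, so FC = 10·√3.
Step 2: By the inverse law of cosines on triangle AFC: cos(∠AFC) = (10² + (10·√3)² − 10²) / (2·10·10·√3) = 300/346.41 = 0.866, so ∠AFC = 30°.

Therefore, the measure of angle ∠AFC = 30°.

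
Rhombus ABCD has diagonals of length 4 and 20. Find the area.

Area = (4 * 20) / 2 = 80 / 2 = 40

40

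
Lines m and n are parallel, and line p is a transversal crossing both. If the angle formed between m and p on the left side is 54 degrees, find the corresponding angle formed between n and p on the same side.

When a transversal crosses parallel lines, angles in the same position at each intersection are called corresponding angles.
These are always equal, so the answer is 54 degrees.

54 degrees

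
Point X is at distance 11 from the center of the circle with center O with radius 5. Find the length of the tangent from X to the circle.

The tangent, radius, and line from the external point to the center form a right triangle.
The right angle is where the tangent meets the radius.
By the Pythagorean theorem: tangent² + 5² = 11²
tangent² = 121 - 25 = 96
tangent = 4*sqrt(6)

4*sqrt(6)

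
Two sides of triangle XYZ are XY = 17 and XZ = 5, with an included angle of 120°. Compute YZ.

When two sides and the included angle are known, the law of cosines gives the third side.
c^2 = a^2 + b^2 - 2ab cos(C) generalizes the Pythagorean theorem to non-right triangles.
Here: YZ^2 = 289 + 25 - 170*(-1/2) = 399
YZ = sqrt(399)

sqrt(399)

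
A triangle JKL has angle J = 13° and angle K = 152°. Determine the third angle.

By the triangle angle sum property, the three interior angles of any triangle add up to 180°.
We know angle J = 13° and angle K = 152°, so their sum is 165°.
Therefore angle L = 180° - 165° = 15°.

15 degrees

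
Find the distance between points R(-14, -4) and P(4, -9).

The horizontal distance is |4 - -14| = 18 and the vertical distance is |-9 - -4| = 5.
By the Pythagorean theorem, d = sqrt(18^2 + 5^2) = sqrt(349).

sqrt(349)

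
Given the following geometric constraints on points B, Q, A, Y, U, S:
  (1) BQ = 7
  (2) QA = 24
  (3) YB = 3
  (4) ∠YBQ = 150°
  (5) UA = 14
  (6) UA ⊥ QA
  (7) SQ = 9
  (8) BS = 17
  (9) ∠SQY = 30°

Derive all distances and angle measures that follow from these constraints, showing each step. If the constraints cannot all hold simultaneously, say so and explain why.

These constraints are not satisfiable: by the triangle inequality in triangle QBS, (1) BQ = 7 and (7) SQ = 9 force BS ≤ 7 + 9 = 16, but (8) says BS = 17. No planar figure meets all of them, so nothing further can be derived.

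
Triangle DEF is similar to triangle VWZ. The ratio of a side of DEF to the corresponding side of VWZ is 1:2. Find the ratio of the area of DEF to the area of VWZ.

The ratio of areas of similar triangles equals the square of the side ratio.
Side ratio = 1:2
Area ratio = (1/2)^2 = 1/4 = 1:4

1:4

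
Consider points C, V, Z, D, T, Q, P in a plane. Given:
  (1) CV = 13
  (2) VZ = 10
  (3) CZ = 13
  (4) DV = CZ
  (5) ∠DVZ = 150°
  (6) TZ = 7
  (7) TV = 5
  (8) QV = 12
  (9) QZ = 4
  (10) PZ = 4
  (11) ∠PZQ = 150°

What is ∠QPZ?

Step 1: By the law of cosines on triangle PZQ: PQ² = 4² + 4² − 2·4·4·cos(150°) = 59.71, so PQ ≈ 7.73.
Step 2: By the inverse law of cosines on triangle QPZ: cos(∠QPZ) = (7.73² + 4² − 4²) / (2·7.73·4) = 59.71/61.82 = 0.9659, so ∠QPZ = 15°.

Therefore, the measure of angle ∠QPZ = 15°.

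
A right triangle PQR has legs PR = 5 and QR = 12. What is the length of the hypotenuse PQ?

By the Pythagorean theorem: PQ^2 = PR^2 + QR^2
PQ^2 = 5^2 + 12^2 = 25 + 144 = 169
PQ = sqrt(169) = 13

13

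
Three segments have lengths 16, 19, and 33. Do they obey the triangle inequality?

Yes.
The triangle inequality requires that the sum of any two sides exceeds the third.
Here 16 + 19 = 35 > 33, so the condition is met.

Yes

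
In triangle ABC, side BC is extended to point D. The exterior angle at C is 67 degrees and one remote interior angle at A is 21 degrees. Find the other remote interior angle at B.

The exterior angle theorem states that an exterior angle equals the sum of the two non-adjacent interior angles.
So 67 = 21 + angle B, which gives angle B = 67 - 21 = 46 degrees.

46 degrees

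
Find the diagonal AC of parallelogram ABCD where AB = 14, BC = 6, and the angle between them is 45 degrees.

The diagonal of a parallelogram can be found by treating two adjacent sides and the diagonal as a triangle.
Applying the law of cosines with sides 14, 6 and included angle 45°:
d^2 = 196 + 36 - 168*cos(45°) = 232 - 84*sqrt(2)
d = 2*sqrt(58 - 21*sqrt(2))

2*sqrt(58 - 21*sqrt(2))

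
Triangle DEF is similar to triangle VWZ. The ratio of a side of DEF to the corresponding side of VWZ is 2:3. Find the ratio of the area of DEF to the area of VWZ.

Area ratio = (side ratio)^2 = (2/3)^2 = 4:9.

4:9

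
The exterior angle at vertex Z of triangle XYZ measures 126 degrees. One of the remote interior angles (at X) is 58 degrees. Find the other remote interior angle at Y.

angle Y = 126 - 58 = 68 degrees (exterior angle theorem).

68 degrees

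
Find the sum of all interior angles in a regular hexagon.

The sum of interior angles of an n-sided polygon is (n - 2) * 180.
For n = 6: (6 - 2) * 180 = 4 * 180 = 720 degrees.

720 degrees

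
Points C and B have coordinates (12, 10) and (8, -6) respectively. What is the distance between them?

d = sqrt((-4)^2 + (-16)^2) = sqrt(272) = 4*sqrt(17)

4*sqrt(17)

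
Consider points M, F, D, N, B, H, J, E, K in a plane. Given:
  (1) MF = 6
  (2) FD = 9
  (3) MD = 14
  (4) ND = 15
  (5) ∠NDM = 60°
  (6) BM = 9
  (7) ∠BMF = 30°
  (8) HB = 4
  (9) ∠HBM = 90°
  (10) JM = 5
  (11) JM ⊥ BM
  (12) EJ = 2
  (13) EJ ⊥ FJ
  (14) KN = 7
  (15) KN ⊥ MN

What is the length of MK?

Step 1: By the law of cosines on triangle NDM: NM² = 15² + 14² − 2·15·14·cos(60°) = 211, so NM ≈ 14.53.
Step 2: By the law of cosines on triangle MNK: MK² = 14.53² + 7² − 2·14.53·7·cos(90°) = 260, so MK = 2·√65.

Therefore, the length of MK = 2·√65.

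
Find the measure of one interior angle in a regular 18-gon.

Each interior angle of a regular n-gon is (n - 2) * 180 / n.
For n = 18: (18 - 2) * 180 / 18 = 2880/18 = 160 degrees.

160 degrees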